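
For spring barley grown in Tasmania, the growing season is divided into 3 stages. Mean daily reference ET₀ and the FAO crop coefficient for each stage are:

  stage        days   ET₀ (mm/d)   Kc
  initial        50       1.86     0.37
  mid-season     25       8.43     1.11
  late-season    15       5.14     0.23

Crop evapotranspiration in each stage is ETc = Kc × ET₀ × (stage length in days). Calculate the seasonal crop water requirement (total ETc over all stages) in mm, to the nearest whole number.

initial: 0.37 × 1.86 × 50 = 34.41 mm
mid-season: 1.11 × 8.43 × 25 = 233.93 mm
late-season: 0.23 × 5.14 × 15 = 17.73 mm
Seasonal total = 286.07 mm

286 mm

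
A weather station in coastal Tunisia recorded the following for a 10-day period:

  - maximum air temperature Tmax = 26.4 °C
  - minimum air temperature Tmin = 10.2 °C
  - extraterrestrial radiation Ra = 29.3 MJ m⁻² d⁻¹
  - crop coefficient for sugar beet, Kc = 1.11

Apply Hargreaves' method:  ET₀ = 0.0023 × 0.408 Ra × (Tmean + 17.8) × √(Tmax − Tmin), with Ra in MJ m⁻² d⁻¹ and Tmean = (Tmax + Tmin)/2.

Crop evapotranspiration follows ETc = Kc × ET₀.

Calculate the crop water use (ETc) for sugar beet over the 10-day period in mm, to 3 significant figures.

44.3 mm

Tmean = (26.4 + 10.2)/2 = 18.30 °C
0.408 Ra = 0.408 × 29.3 = 11.9544 mm/d equivalent
ET₀ = 0.0023 × 11.9544 × (18.30 + 17.8) × √16.2 = 0.0023 × 11.9544 × 36.10 × 4.0249 = 3.9950 mm/d
ETc = Kc × ET₀ = 1.11 × 3.9950 = 4.4345 mm/d
Over 10 days: 4.4345 × 10 = 44.345 mm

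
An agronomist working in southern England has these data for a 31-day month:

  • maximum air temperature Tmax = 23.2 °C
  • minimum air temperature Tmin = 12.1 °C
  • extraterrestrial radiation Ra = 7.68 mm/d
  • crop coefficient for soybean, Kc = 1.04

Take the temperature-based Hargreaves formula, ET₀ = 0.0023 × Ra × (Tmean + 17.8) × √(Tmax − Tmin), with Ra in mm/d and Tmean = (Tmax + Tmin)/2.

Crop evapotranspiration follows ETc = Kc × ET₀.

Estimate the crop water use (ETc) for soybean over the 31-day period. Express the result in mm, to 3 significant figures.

67.3 mm

Tmean = (23.2 + 12.1)/2 = 17.65 °C
ET₀ = 0.0023 × 7.68 × (17.65 + 17.8) × √11.1 = 0.0023 × 7.68 × 35.45 × 3.3317 = 2.0863 mm/d
ETc = Kc × ET₀ = 1.04 × 2.0863 = 2.1698 mm/d
Over 31 days: 2.1698 × 31 = 67.264 mm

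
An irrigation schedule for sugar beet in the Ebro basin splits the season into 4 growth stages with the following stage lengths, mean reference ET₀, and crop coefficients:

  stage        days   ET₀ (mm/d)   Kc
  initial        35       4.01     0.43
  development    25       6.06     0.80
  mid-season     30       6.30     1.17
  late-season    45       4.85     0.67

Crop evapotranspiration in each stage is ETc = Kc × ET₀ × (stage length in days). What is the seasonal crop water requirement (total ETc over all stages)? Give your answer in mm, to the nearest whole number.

initial: 0.43 × 4.01 × 35 = 60.35 mm
development: 0.80 × 6.06 × 25 = 121.20 mm
mid-season: 1.17 × 6.30 × 30 = 221.13 mm
late-season: 0.67 × 4.85 × 45 = 146.23 mm
Seasonal total = 548.91 mm

549 mm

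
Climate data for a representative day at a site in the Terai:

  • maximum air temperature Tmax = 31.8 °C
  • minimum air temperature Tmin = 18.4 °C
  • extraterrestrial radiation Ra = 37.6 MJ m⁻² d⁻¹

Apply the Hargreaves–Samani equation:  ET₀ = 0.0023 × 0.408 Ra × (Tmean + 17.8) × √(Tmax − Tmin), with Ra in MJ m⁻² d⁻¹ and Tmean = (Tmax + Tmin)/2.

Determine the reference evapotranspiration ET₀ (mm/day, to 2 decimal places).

5.54 mm/day

Tmean = (31.8 + 18.4)/2 = 25.10 °C
0.408 Ra = 0.408 × 37.6 = 15.3408 mm/d equivalent
ET₀ = 0.0023 × 15.3408 × (25.10 + 17.8) × √13.4 = 0.0023 × 15.3408 × 42.90 × 3.6606 = 5.5410 mm/d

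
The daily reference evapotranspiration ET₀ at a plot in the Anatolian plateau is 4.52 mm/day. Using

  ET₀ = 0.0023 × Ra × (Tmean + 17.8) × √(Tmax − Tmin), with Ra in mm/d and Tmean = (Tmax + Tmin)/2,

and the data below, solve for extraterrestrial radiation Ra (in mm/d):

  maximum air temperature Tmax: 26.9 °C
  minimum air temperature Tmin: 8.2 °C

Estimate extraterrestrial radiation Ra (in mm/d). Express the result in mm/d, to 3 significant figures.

12.9 mm/d

Tmean = 17.55 °C; √ΔT = 4.3243
Ra = ET₀ / [0.0023 × (Tmean+17.8) × √ΔT] = 4.52 / (0.0023 × 35.35 × 4.3243) = 12.856 mm/d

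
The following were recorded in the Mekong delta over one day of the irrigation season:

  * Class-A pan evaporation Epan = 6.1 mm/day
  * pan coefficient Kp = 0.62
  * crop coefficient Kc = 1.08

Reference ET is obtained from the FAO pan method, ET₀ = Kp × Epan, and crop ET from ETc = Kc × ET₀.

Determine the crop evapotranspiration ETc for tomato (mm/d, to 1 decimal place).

ET₀ = 0.62 × 6.1 = 3.7820 mm/d
ETc = Kc × ET₀ = 1.08 × 3.7820 = 4.0846 mm/d

4.1 mm/d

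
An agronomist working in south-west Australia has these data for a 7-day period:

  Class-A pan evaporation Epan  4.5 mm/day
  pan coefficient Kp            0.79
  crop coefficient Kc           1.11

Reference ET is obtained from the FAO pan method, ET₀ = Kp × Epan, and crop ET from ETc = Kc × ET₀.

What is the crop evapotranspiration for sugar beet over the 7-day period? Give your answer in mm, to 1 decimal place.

27.6 mm

ET₀ = 0.79 × 4.5 = 3.5550 mm/d
ETc = Kc × ET₀ = 1.11 × 3.5550 = 3.9461 mm/d
Over 7 days: 3.9461 × 7 = 27.623 mm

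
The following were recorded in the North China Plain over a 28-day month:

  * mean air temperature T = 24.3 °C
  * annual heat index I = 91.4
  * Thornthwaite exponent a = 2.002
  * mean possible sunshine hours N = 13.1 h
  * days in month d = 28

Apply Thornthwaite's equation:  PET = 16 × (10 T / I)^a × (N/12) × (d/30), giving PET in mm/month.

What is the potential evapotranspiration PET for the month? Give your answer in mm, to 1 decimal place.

115.5 mm

10T/I = 10 × 24.3 / 91.4 = 2.6586
(10T/I)^a = 2.6586^2.002 = 7.0820
Uncorrected PET = 16 × 7.0820 = 113.312 mm
Correction = (N/12)(d/30) = (13.1/12)(28/30) = 1.0189
PET = 113.312 × 1.0189 = 115.454 mm/month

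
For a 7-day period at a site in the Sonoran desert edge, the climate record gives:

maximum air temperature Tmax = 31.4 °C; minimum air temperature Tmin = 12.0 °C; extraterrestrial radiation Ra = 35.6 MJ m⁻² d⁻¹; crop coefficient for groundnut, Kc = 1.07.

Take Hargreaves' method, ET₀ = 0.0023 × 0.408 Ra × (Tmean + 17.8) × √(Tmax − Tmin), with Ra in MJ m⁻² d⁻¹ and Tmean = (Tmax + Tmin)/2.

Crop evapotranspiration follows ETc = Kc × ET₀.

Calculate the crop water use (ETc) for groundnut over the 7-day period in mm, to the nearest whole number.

Tmean = (31.4 + 12.0)/2 = 21.70 °C
0.408 Ra = 0.408 × 35.6 = 14.5248 mm/d equivalent
ET₀ = 0.0023 × 14.5248 × (21.70 + 17.8) × √19.4 = 0.0023 × 14.5248 × 39.50 × 4.4045 = 5.8121 mm/d
ETc = Kc × ET₀ = 1.07 × 5.8121 = 6.2189 mm/d
Over 7 days: 6.2189 × 7 = 43.532 mm

44 mm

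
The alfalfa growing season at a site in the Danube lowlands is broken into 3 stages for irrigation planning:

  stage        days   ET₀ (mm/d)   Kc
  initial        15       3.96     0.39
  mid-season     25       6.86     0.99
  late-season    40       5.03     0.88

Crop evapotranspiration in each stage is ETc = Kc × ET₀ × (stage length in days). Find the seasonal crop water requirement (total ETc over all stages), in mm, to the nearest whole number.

370 mm

initial: 0.39 × 3.96 × 15 = 23.17 mm
mid-season: 0.99 × 6.86 × 25 = 169.79 mm
late-season: 0.88 × 5.03 × 40 = 177.06 mm
Seasonal total = 370.02 mm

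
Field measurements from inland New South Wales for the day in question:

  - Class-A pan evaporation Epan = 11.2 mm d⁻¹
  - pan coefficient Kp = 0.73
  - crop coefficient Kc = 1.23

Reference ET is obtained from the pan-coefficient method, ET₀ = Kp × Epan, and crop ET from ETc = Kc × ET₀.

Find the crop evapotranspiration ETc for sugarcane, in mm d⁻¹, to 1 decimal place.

ET₀ = 0.73 × 11.2 = 8.1760 mm/d
ETc = Kc × ET₀ = 1.23 × 8.1760 = 10.0565 mm/d

10.1 mm d⁻¹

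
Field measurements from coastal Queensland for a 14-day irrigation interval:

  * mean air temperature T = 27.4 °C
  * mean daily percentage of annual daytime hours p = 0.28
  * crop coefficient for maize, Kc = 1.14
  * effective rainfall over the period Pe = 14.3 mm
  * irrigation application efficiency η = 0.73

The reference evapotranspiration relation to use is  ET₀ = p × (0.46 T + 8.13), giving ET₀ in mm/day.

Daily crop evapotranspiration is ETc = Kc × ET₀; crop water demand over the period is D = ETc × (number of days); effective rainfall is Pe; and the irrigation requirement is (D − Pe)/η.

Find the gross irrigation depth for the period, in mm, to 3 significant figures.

ET₀ = 0.28 × (0.46 × 27.4 + 8.13) = 0.28 × 20.734 = 5.8055 mm/d
ETc = Kc × ET₀ = 1.14 × 5.8055 = 6.6183 mm/d
Crop demand D = ETc × 14 d = 6.6183 × 14 = 92.656 mm
D − Pe = 92.656 − 14.3 = 78.356 mm
Gross irrigation = 78.356 / 0.73 = 107.337 mm

107 mm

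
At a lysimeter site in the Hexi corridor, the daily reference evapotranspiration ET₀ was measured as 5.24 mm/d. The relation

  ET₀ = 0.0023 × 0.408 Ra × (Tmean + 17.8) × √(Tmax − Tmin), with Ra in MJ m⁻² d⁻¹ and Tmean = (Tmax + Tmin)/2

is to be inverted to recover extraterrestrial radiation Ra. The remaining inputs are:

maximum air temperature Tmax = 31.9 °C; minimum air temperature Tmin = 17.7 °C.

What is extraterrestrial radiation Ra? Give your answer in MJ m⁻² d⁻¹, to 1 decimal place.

34.8 MJ m⁻² d⁻¹

Tmean = (31.9+17.7)/2 = 24.80 °C; ΔT = 14.2
Ra = ET₀ / [0.0023 × 0.408 × (Tmean+17.8) × √ΔT]
   = 5.24 / (0.0023 × 0.408 × 42.60 × 3.7683) = 34.785 MJ m⁻² d⁻¹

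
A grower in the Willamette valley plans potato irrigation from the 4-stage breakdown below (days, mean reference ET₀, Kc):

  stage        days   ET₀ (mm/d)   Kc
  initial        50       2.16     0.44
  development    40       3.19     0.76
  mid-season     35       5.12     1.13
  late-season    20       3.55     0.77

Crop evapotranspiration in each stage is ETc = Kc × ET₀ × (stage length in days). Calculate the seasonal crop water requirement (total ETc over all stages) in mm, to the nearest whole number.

402 mm

initial: 0.44 × 2.16 × 50 = 47.52 mm
development: 0.76 × 3.19 × 40 = 96.98 mm
mid-season: 1.13 × 5.12 × 35 = 202.50 mm
late-season: 0.77 × 3.55 × 20 = 54.67 mm
Seasonal total = 401.67 mm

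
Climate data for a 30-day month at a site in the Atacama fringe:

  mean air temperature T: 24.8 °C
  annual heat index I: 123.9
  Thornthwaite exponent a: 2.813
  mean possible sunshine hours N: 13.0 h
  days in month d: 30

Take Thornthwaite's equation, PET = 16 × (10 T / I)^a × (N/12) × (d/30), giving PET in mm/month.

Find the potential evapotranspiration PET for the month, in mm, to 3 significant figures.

122 mm

10T/I = 10 × 24.8 / 123.9 = 2.0016
(10T/I)^a = 2.0016^2.813 = 7.0433
Uncorrected PET = 16 × 7.0433 = 112.693 mm
Correction = (N/12)(d/30) = (13.0/12)(30/30) = 1.0833
PET = 112.693 × 1.0833 = 122.080 mm/month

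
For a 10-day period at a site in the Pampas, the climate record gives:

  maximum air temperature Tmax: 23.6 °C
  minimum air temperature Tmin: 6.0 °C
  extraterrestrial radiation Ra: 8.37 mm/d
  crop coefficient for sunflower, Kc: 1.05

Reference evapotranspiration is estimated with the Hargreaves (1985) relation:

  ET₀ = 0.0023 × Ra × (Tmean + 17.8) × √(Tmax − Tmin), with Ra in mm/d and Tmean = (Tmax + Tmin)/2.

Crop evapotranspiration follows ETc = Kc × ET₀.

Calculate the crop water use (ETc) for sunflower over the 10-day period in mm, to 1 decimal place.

Tmean = (23.6 + 6.0)/2 = 14.80 °C
ET₀ = 0.0023 × 8.37 × (14.80 + 17.8) × √17.6 = 0.0023 × 8.37 × 32.60 × 4.1952 = 2.6328 mm/d
ETc = Kc × ET₀ = 1.05 × 2.6328 = 2.7644 mm/d
Over 10 days: 2.7644 × 10 = 27.644 mm

27.6 mm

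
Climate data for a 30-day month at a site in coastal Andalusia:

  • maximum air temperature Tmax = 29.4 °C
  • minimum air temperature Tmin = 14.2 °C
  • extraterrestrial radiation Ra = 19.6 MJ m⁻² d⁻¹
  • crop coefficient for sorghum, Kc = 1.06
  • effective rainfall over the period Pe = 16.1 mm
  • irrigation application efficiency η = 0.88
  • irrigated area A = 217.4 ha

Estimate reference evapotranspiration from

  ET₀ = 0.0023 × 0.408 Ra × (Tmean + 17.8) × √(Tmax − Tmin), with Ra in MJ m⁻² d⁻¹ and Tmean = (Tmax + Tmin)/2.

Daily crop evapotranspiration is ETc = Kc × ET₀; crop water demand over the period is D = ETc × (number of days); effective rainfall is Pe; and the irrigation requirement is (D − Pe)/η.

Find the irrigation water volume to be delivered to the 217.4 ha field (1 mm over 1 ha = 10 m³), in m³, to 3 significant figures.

183000 m³

Tmean = (29.4 + 14.2)/2 = 21.80 °C
0.408 Ra = 0.408 × 19.6 = 7.9968 mm/d equivalent
ET₀ = 0.0023 × 7.9968 × (21.80 + 17.8) × √15.2 = 0.0023 × 7.9968 × 39.60 × 3.8987 = 2.8396 mm/d
ETc = Kc × ET₀ = 1.06 × 2.8396 = 3.0100 mm/d
Crop demand D = ETc × 30 d = 3.0100 × 30 = 90.300 mm
D − Pe = 90.300 − 16.1 = 74.200 mm
Gross irrigation = 74.200 / 0.88 = 84.318 mm
Volume = 84.318 mm × 217.4 ha × 10 = 183307.3 m³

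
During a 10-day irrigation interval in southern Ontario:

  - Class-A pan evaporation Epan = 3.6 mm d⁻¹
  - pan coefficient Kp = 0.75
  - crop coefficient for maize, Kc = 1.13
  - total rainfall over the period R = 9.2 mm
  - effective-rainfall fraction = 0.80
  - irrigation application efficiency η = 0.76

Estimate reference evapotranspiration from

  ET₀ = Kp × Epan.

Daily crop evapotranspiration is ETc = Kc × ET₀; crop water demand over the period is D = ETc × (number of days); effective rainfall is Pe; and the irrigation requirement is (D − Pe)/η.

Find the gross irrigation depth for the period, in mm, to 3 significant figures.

ET₀ = 0.75 × 3.6 = 2.7000 mm/d
ETc = Kc × ET₀ = 1.13 × 2.7000 = 3.0510 mm/d
Crop demand D = ETc × 10 d = 3.0510 × 10 = 30.510 mm
Pe = 0.80 × 9.2 = 7.360 mm
D − Pe = 30.510 − 7.360 = 23.150 mm
Gross irrigation = 23.150 / 0.76 = 30.461 mm

30.5 mm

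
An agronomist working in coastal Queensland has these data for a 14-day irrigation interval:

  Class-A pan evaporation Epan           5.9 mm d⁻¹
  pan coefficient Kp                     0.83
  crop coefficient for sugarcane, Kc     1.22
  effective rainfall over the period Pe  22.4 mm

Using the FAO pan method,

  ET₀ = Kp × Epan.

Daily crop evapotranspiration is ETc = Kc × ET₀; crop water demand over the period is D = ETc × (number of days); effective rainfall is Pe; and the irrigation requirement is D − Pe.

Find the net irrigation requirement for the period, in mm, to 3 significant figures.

61.2 mm

ET₀ = 0.83 × 5.9 = 4.8970 mm/d
ETc = Kc × ET₀ = 1.22 × 4.8970 = 5.9743 mm/d
Crop demand D = ETc × 14 d = 5.9743 × 14 = 83.640 mm
D − Pe = 83.640 − 22.4 = 61.240 mm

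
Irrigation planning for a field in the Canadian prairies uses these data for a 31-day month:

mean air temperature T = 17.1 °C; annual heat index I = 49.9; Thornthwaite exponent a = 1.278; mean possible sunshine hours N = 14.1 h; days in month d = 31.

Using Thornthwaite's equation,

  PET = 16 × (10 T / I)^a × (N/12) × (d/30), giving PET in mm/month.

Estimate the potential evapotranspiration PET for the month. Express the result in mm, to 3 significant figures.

93.8 mm

10T/I = 10 × 17.1 / 49.9 = 3.4269
(10T/I)^a = 3.4269^1.278 = 4.8262
Uncorrected PET = 16 × 4.8262 = 77.219 mm
Correction = (N/12)(d/30) = (14.1/12)(31/30) = 1.2142
PET = 77.219 × 1.2142 = 93.759 mm/month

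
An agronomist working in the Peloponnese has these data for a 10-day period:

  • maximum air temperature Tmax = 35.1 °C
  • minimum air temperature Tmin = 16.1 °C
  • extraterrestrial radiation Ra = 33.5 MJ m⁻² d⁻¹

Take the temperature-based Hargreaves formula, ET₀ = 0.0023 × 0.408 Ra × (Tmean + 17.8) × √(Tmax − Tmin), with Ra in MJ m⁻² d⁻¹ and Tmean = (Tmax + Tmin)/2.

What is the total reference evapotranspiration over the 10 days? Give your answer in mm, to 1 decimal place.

59.5 mm

Tmean = (35.1 + 16.1)/2 = 25.60 °C
0.408 Ra = 0.408 × 33.5 = 13.6680 mm/d equivalent
ET₀ = 0.0023 × 13.6680 × (25.60 + 17.8) × √19.0 = 0.0023 × 13.6680 × 43.40 × 4.3589 = 5.9470 mm/d
Over 10 days: 5.9470 × 10 = 59.470 mm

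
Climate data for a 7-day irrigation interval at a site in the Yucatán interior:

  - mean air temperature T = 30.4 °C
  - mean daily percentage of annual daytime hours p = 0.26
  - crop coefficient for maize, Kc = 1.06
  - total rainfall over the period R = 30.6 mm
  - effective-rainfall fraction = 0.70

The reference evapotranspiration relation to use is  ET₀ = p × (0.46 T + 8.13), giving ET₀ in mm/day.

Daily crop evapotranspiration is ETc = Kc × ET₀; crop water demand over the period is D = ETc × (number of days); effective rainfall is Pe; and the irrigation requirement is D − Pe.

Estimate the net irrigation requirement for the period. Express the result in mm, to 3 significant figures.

21.2 mm

ET₀ = 0.26 × (0.46 × 30.4 + 8.13) = 0.26 × 22.114 = 5.7496 mm/d
ETc = Kc × ET₀ = 1.06 × 5.7496 = 6.0946 mm/d
Crop demand D = ETc × 7 d = 6.0946 × 7 = 42.662 mm
Pe = 0.70 × 30.6 = 21.420 mm
D − Pe = 42.662 − 21.420 = 21.242 mm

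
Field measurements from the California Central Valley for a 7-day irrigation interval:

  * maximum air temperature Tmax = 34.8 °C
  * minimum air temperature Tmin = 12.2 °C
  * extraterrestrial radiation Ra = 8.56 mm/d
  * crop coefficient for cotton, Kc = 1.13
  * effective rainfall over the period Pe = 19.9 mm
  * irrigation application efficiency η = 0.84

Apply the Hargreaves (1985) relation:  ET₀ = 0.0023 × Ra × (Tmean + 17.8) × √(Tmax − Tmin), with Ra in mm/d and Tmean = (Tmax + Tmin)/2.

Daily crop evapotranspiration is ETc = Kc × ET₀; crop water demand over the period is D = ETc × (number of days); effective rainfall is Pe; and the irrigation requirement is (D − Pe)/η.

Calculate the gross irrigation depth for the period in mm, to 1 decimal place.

Tmean = (34.8 + 12.2)/2 = 23.50 °C
ET₀ = 0.0023 × 8.56 × (23.50 + 17.8) × √22.6 = 0.0023 × 8.56 × 41.30 × 4.7539 = 3.8655 mm/d
ETc = Kc × ET₀ = 1.13 × 3.8655 = 4.3680 mm/d
Crop demand D = ETc × 7 d = 4.3680 × 7 = 30.576 mm
D − Pe = 30.576 − 19.9 = 10.676 mm
Gross irrigation = 10.676 / 0.84 = 12.710 mm

12.7 mm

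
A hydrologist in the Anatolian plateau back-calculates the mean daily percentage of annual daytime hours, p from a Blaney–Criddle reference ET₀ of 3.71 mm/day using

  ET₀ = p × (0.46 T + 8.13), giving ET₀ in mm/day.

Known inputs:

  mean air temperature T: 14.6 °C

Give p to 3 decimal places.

p = ET₀ / (0.46 T + 8.13) = 3.71 / (0.46 × 14.6 + 8.13) = 3.71 / 14.846 = 0.2499

0.250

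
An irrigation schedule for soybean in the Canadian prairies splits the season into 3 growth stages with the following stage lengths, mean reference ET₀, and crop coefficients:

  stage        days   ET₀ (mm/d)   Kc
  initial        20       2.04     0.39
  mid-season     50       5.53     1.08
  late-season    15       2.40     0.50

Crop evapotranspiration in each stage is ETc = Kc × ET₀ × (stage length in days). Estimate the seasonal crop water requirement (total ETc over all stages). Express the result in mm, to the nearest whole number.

333 mm

initial: 0.39 × 2.04 × 20 = 15.91 mm
mid-season: 1.08 × 5.53 × 50 = 298.62 mm
late-season: 0.50 × 2.40 × 15 = 18.00 mm
Seasonal total = 332.53 mm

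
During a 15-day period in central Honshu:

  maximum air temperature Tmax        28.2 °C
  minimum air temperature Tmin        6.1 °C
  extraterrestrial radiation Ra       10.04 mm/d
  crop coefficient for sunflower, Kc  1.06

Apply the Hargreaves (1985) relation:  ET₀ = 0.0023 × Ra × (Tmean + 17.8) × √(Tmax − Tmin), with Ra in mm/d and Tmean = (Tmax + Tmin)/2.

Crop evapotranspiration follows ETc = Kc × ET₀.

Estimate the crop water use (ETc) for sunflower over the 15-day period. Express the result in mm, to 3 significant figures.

60.3 mm

Tmean = (28.2 + 6.1)/2 = 17.15 °C
ET₀ = 0.0023 × 10.04 × (17.15 + 17.8) × √22.1 = 0.0023 × 10.04 × 34.95 × 4.7011 = 3.7941 mm/d
ETc = Kc × ET₀ = 1.06 × 3.7941 = 4.0217 mm/d
Over 15 days: 4.0217 × 15 = 60.326 mm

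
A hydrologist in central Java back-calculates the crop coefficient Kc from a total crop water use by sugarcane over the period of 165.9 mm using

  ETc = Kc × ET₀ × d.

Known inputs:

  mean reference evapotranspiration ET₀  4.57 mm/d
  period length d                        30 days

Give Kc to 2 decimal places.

1.21

ETc = Kc × ET₀ × d  ⇒  Kc = ETc / (ET₀ × d)
Kc = 165.9 / (4.57 × 30) = 165.9 / 137.10 = 1.2101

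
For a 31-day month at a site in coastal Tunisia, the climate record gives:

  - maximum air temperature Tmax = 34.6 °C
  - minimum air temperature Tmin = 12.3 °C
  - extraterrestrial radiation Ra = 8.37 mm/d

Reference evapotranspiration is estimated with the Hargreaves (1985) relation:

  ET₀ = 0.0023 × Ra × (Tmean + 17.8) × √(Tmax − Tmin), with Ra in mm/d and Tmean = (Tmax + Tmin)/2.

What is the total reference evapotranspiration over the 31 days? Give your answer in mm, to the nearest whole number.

Tmean = (34.6 + 12.3)/2 = 23.45 °C
ET₀ = 0.0023 × 8.37 × (23.45 + 17.8) × √22.3 = 0.0023 × 8.37 × 41.25 × 4.7223 = 3.7500 mm/d
Over 31 days: 3.7500 × 31 = 116.250 mm

116 mm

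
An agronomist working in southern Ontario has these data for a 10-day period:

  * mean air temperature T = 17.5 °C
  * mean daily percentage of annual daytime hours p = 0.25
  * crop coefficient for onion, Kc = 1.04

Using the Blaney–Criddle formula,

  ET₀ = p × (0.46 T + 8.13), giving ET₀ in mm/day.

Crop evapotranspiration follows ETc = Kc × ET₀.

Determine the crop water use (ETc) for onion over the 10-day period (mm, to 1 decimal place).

ET₀ = 0.25 × (0.46 × 17.5 + 8.13) = 0.25 × 16.180 = 4.0450 mm/d
ETc = Kc × ET₀ = 1.04 × 4.0450 = 4.2068 mm/d
Over 10 days: 4.2068 × 10 = 42.068 mm

42.1 mm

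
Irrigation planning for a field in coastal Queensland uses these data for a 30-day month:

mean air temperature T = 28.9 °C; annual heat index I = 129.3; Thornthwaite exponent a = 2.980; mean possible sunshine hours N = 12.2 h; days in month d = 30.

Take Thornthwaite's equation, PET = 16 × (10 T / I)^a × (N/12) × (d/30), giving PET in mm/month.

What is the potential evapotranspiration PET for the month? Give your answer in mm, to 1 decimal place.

10T/I = 10 × 28.9 / 129.3 = 2.2351
(10T/I)^a = 2.2351^2.980 = 10.9877
Uncorrected PET = 16 × 10.9877 = 175.803 mm
Correction = (N/12)(d/30) = (12.2/12)(30/30) = 1.0167
PET = 175.803 × 1.0167 = 178.739 mm/month

178.7 mm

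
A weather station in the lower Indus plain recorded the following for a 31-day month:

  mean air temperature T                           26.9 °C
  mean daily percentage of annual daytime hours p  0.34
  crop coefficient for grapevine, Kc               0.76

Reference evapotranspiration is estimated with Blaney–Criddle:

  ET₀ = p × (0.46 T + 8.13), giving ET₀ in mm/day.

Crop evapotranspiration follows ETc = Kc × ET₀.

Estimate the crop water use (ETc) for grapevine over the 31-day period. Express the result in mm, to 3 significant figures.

164 mm

ET₀ = 0.34 × (0.46 × 26.9 + 8.13) = 0.34 × 20.504 = 6.9714 mm/d
ETc = Kc × ET₀ = 0.76 × 6.9714 = 5.2983 mm/d
Over 31 days: 5.2983 × 31 = 164.247 mm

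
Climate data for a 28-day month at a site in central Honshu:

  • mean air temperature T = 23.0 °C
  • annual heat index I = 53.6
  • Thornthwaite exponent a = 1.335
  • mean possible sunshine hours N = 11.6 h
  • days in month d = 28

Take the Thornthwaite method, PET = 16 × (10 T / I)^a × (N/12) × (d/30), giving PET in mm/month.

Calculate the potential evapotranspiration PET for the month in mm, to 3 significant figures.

101 mm

10T/I = 10 × 23.0 / 53.6 = 4.2910
(10T/I)^a = 4.2910^1.335 = 6.9898
Uncorrected PET = 16 × 6.9898 = 111.837 mm
Correction = (N/12)(d/30) = (11.6/12)(28/30) = 0.9022
PET = 111.837 × 0.9022 = 100.899 mm/month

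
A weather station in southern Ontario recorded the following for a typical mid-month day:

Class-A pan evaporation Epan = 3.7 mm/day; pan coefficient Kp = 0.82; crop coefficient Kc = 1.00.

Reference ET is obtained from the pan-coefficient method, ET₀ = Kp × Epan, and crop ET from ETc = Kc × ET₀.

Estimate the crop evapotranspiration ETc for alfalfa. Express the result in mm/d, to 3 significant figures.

ET₀ = 0.82 × 3.7 = 3.0340 mm/d
ETc = Kc × ET₀ = 1.00 × 3.0340 = 3.0340 mm/d

3.03 mm/d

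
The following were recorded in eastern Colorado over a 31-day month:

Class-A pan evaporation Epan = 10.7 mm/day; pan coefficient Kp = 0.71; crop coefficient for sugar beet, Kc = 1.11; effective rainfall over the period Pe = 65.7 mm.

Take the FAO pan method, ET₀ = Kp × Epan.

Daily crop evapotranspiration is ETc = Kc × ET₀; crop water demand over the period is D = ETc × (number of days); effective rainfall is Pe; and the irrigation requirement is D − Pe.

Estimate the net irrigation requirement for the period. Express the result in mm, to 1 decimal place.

ET₀ = 0.71 × 10.7 = 7.5970 mm/d
ETc = Kc × ET₀ = 1.11 × 7.5970 = 8.4327 mm/d
Crop demand D = ETc × 31 d = 8.4327 × 31 = 261.414 mm
D − Pe = 261.414 − 65.7 = 195.714 mm

195.7 mm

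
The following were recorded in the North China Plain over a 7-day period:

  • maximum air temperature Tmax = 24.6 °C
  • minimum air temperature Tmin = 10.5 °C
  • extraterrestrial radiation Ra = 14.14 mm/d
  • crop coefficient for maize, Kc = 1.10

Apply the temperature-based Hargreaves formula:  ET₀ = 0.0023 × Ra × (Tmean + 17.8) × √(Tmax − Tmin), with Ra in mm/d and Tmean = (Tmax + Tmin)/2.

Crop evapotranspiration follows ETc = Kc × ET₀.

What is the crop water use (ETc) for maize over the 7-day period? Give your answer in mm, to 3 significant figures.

Tmean = (24.6 + 10.5)/2 = 17.55 °C
ET₀ = 0.0023 × 14.14 × (17.55 + 17.8) × √14.1 = 0.0023 × 14.14 × 35.35 × 3.7550 = 4.3169 mm/d
ETc = Kc × ET₀ = 1.10 × 4.3169 = 4.7486 mm/d
Over 7 days: 4.7486 × 7 = 33.240 mm

33.2 mm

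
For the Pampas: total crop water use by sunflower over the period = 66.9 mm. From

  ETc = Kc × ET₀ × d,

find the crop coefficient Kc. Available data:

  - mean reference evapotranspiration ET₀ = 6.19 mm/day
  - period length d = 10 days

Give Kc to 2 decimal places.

1.08

ETc = Kc × ET₀ × d  ⇒  Kc = ETc / (ET₀ × d)
Kc = 66.9 / (6.19 × 10) = 66.9 / 61.90 = 1.0808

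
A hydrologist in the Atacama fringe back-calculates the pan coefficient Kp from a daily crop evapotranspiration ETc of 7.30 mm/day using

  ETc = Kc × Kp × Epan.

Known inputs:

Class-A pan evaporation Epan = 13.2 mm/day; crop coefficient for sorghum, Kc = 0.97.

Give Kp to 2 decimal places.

0.57

ETc = Kc × Kp × Epan  ⇒  Kp = ETc / (Kc × Epan)
Kp = 7.30 / (0.97 × 13.2) = 7.30 / 12.804 = 0.5701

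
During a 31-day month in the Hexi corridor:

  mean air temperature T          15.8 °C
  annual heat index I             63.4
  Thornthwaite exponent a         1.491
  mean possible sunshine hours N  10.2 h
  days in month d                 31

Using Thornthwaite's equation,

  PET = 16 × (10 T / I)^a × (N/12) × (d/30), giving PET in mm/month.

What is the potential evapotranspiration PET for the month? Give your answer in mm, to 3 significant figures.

54.8 mm

10T/I = 10 × 15.8 / 63.4 = 2.4921
(10T/I)^a = 2.4921^1.491 = 3.9019
Uncorrected PET = 16 × 3.9019 = 62.430 mm
Correction = (N/12)(d/30) = (10.2/12)(31/30) = 0.8783
PET = 62.430 × 0.8783 = 54.832 mm/month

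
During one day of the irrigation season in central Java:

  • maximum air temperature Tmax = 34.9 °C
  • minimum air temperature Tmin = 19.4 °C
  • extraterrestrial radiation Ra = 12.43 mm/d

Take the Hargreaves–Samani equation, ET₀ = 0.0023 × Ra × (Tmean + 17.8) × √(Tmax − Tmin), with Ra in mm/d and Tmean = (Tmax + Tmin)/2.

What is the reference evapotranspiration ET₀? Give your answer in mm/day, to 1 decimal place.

5.1 mm/day

Tmean = (34.9 + 19.4)/2 = 27.15 °C
ET₀ = 0.0023 × 12.43 × (27.15 + 17.8) × √15.5 = 0.0023 × 12.43 × 44.95 × 3.9370 = 5.0593 mm/d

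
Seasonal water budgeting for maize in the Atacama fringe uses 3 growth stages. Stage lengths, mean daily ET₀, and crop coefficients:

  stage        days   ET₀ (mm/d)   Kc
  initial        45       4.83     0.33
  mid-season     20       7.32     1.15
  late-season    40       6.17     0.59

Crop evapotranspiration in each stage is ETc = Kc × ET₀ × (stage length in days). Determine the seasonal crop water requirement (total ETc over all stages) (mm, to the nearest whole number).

initial: 0.33 × 4.83 × 45 = 71.73 mm
mid-season: 1.15 × 7.32 × 20 = 168.36 mm
late-season: 0.59 × 6.17 × 40 = 145.61 mm
Seasonal total = 385.70 mm

386 mm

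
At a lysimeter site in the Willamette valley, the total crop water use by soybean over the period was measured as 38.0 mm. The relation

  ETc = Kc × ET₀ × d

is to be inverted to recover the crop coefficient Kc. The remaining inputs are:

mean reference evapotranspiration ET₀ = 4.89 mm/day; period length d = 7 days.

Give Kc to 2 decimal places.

ETc = Kc × ET₀ × d  ⇒  Kc = ETc / (ET₀ × d)
Kc = 38.0 / (4.89 × 7) = 38.0 / 34.23 = 1.1101

1.11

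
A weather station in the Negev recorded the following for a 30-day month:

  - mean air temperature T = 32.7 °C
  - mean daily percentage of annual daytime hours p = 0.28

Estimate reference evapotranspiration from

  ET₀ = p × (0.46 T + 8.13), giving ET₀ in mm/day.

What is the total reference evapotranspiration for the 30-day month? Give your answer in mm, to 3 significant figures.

ET₀ = 0.28 × (0.46 × 32.7 + 8.13) = 0.28 × 23.172 = 6.4882 mm/d
Monthly total = 6.4882 × 30 = 194.646 mm

195 mm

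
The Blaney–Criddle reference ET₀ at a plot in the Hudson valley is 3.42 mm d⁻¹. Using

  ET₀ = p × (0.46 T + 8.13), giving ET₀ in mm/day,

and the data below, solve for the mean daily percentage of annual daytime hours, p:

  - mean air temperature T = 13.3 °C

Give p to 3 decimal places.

p = ET₀ / (0.46 T + 8.13) = 3.42 / (0.46 × 13.3 + 8.13) = 3.42 / 14.248 = 0.2400

0.240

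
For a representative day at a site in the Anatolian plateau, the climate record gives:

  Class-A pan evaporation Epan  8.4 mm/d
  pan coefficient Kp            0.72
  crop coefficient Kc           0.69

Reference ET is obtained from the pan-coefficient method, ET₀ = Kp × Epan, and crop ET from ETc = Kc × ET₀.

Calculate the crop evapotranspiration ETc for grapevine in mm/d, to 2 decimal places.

ET₀ = 0.72 × 8.4 = 6.0480 mm/d
ETc = Kc × ET₀ = 0.69 × 6.0480 = 4.1731 mm/d

4.17 mm/d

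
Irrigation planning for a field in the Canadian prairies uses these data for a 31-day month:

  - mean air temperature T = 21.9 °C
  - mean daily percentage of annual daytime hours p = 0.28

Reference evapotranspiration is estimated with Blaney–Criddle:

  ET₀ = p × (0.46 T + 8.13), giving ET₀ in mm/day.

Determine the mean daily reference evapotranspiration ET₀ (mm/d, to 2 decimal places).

ET₀ = 0.28 × (0.46 × 21.9 + 8.13) = 0.28 × 18.204 = 5.0971 mm/d

5.10 mm/d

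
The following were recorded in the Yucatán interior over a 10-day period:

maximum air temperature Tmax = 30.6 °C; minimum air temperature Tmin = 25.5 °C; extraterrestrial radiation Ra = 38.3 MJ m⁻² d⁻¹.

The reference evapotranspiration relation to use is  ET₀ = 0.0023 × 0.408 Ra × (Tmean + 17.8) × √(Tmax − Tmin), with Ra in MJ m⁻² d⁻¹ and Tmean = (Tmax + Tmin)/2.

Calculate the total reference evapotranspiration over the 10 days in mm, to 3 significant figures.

37.2 mm

Tmean = (30.6 + 25.5)/2 = 28.05 °C
0.408 Ra = 0.408 × 38.3 = 15.6264 mm/d equivalent
ET₀ = 0.0023 × 15.6264 × (28.05 + 17.8) × √5.1 = 0.0023 × 15.6264 × 45.85 × 2.2583 = 3.7214 mm/d
Over 10 days: 3.7214 × 10 = 37.214 mm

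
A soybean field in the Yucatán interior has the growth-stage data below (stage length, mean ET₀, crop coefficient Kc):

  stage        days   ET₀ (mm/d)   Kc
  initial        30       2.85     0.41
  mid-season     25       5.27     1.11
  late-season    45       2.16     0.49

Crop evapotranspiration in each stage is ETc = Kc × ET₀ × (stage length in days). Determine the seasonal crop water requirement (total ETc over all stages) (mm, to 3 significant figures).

229 mm

initial: 0.41 × 2.85 × 30 = 35.06 mm
mid-season: 1.11 × 5.27 × 25 = 146.24 mm
late-season: 0.49 × 2.16 × 45 = 47.63 mm
Seasonal total = 228.93 mm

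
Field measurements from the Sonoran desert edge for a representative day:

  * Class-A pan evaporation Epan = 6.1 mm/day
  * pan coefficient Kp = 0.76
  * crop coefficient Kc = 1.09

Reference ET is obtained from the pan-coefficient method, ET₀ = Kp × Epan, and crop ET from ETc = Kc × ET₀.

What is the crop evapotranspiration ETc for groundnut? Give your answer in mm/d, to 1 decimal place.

5.1 mm/d

ET₀ = 0.76 × 6.1 = 4.6360 mm/d
ETc = Kc × ET₀ = 1.09 × 4.6360 = 5.0532 mm/d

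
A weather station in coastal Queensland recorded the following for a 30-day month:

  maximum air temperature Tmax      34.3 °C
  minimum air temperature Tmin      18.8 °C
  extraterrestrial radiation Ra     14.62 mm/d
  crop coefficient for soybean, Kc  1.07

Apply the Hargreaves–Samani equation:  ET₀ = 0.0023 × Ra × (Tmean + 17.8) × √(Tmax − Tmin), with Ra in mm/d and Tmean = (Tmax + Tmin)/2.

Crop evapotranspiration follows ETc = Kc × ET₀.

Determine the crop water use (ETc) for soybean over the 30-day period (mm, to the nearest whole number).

188 mm

Tmean = (34.3 + 18.8)/2 = 26.55 °C
ET₀ = 0.0023 × 14.62 × (26.55 + 17.8) × √15.5 = 0.0023 × 14.62 × 44.35 × 3.9370 = 5.8713 mm/d
ETc = Kc × ET₀ = 1.07 × 5.8713 = 6.2823 mm/d
Over 30 days: 6.2823 × 30 = 188.469 mm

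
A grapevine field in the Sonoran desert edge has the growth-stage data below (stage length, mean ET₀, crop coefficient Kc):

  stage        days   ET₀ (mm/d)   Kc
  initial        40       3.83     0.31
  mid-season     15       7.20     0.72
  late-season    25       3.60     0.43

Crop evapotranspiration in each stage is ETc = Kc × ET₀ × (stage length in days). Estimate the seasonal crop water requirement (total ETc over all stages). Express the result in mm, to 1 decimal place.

164.0 mm

initial: 0.31 × 3.83 × 40 = 47.49 mm
mid-season: 0.72 × 7.20 × 15 = 77.76 mm
late-season: 0.43 × 3.60 × 25 = 38.70 mm
Seasonal total = 163.95 mm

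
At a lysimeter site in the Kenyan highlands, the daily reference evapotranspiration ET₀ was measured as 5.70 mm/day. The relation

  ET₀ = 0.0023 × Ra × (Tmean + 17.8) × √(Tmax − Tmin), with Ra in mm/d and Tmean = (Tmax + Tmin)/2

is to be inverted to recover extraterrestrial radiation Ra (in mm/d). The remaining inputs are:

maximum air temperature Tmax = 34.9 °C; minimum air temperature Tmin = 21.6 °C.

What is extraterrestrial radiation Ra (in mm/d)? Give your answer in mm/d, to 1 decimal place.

Tmean = 28.25 °C; √ΔT = 3.6469
Ra = ET₀ / [0.0023 × (Tmean+17.8) × √ΔT] = 5.70 / (0.0023 × 46.05 × 3.6469) = 14.757 mm/d

14.8 mm/d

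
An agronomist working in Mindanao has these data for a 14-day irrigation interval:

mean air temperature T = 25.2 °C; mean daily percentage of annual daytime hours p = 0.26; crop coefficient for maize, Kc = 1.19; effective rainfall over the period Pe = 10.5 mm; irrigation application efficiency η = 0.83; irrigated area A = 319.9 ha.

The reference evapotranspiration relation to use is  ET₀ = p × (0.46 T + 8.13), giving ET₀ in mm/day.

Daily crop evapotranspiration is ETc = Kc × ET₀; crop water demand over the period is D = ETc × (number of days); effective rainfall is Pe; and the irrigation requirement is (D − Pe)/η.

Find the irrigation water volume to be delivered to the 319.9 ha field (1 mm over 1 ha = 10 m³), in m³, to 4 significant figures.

ET₀ = 0.26 × (0.46 × 25.2 + 8.13) = 0.26 × 19.722 = 5.1277 mm/d
ETc = Kc × ET₀ = 1.19 × 5.1277 = 6.1020 mm/d
Crop demand D = ETc × 14 d = 6.1020 × 14 = 85.428 mm
D − Pe = 85.428 − 10.5 = 74.928 mm
Gross irrigation = 74.928 / 0.83 = 90.275 mm
Volume = 90.275 mm × 319.9 ha × 10 = 288789.7 m³

288800 m³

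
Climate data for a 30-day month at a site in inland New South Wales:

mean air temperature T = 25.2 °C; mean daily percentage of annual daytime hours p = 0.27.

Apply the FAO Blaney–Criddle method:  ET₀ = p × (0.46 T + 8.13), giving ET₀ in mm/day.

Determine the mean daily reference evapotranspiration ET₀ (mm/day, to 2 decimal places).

ET₀ = 0.27 × (0.46 × 25.2 + 8.13) = 0.27 × 19.722 = 5.3249 mm/d

5.32 mm/day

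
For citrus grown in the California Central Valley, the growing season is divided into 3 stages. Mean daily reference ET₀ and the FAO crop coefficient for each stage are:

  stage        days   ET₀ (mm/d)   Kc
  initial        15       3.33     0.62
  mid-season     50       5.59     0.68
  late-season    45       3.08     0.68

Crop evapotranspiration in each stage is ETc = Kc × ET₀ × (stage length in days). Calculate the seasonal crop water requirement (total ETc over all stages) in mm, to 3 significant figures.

315 mm

initial: 0.62 × 3.33 × 15 = 30.97 mm
mid-season: 0.68 × 5.59 × 50 = 190.06 mm
late-season: 0.68 × 3.08 × 45 = 94.25 mm
Seasonal total = 315.28 mm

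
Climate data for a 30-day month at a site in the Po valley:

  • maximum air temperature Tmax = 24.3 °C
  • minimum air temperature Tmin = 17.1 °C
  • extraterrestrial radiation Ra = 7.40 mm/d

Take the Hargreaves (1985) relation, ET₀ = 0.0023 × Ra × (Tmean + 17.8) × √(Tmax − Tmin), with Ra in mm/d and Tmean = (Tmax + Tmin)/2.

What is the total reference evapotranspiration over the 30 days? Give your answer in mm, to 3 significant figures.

Tmean = (24.3 + 17.1)/2 = 20.70 °C
ET₀ = 0.0023 × 7.40 × (20.70 + 17.8) × √7.2 = 0.0023 × 7.40 × 38.50 × 2.6833 = 1.7583 mm/d
Over 30 days: 1.7583 × 30 = 52.749 mm

52.7 mm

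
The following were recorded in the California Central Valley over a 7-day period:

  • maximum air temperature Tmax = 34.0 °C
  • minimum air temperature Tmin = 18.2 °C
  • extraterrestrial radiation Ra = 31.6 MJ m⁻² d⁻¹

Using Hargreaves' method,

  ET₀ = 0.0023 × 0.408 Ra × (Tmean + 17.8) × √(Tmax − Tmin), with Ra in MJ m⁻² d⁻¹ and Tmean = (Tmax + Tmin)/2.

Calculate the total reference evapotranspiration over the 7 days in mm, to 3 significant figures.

Tmean = (34.0 + 18.2)/2 = 26.10 °C
0.408 Ra = 0.408 × 31.6 = 12.8928 mm/d equivalent
ET₀ = 0.0023 × 12.8928 × (26.10 + 17.8) × √15.8 = 0.0023 × 12.8928 × 43.90 × 3.9749 = 5.1745 mm/d
Over 7 days: 5.1745 × 7 = 36.222 mm

36.2 mm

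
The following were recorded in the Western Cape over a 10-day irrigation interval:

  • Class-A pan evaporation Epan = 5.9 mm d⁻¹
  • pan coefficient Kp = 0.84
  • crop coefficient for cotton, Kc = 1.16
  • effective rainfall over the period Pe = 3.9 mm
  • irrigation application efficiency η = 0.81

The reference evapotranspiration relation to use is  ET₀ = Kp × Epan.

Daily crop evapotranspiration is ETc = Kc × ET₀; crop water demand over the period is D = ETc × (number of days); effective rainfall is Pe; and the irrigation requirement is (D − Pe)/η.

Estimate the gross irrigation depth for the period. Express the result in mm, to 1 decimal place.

ET₀ = 0.84 × 5.9 = 4.9560 mm/d
ETc = Kc × ET₀ = 1.16 × 4.9560 = 5.7490 mm/d
Crop demand D = ETc × 10 d = 5.7490 × 10 = 57.490 mm
D − Pe = 57.490 − 3.9 = 53.590 mm
Gross irrigation = 53.590 / 0.81 = 66.160 mm

66.2 mm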